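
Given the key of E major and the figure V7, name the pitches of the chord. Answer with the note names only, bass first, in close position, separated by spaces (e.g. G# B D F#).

B D# F# A

In E major, scale degree 5 is B, and the diatonic chord built there is a dominant seventh chord.
Stacking thirds from B gives B-D#-F#-A.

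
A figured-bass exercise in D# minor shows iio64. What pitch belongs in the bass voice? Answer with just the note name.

B

iio in D# minor has root E#; the chord is E#-G#-B.
The figure 64 means second inversion — the fifth is in the bass.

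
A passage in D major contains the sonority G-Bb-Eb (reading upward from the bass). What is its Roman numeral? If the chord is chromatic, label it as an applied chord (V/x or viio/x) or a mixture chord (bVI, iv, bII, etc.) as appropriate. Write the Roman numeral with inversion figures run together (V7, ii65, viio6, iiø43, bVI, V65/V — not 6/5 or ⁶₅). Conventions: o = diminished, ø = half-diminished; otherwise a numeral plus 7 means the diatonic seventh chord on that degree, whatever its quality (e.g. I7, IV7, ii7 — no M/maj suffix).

Stacked in thirds the chord is Eb-G-Bb: a major triad on Eb.
Eb is the lowered second degree of D major (diatonic 2 would be E). This is the Neapolitan sixth — a major triad on the lowered second degree, here in its customary first inversion.
With G in the bass the chord is in first inversion, so the figured bass is 6.

bII6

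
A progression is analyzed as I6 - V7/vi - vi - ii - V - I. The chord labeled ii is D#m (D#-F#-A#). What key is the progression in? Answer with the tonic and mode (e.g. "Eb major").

C# major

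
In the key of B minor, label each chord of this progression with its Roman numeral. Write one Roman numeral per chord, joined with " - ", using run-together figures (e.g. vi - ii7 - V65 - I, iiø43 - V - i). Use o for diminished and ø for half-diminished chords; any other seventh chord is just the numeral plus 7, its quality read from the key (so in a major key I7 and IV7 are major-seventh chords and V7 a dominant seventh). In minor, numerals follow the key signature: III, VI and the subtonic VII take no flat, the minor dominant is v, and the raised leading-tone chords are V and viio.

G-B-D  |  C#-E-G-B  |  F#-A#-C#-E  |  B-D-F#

VI - iiø7 - V7 - i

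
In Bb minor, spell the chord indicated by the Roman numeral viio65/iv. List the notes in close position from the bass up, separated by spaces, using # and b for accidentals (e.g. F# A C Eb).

The slash marks an applied leading-tone chord: viio of iv. In Bb minor, iv is Eb, so the leading tone to it is D, a half step below.
Building a fully diminished seventh chord on D gives D-F-Ab-Cb.
With the 65 figure the chord is in first inversion; from the bass F upward in close position it reads F-Ab-Cb-D.

F Ab Cb D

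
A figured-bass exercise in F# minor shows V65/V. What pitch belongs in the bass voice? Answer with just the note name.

B#

The applied chord V65/V is rooted on G#: G#-B#-D#-F#.
The figure 65 means first inversion — the third is in the bass.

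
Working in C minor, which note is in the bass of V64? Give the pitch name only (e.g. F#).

D

V in C minor has root G; the chord is G-B-D.
The figure 64 means second inversion — the fifth is in the bass.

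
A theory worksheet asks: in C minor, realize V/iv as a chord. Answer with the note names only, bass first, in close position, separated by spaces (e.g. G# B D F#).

The slash means an applied dominant: we want the dominant of iv. In C minor, iv is F minor, and its dominant is built on C.
Building a major triad on C gives C-E-G.

C E G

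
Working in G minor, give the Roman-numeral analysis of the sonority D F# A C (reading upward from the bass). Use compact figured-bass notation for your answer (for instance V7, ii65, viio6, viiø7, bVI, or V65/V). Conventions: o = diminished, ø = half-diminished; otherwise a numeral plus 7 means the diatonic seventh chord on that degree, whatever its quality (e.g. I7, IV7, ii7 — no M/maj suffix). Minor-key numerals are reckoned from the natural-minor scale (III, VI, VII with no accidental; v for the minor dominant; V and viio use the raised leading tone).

V7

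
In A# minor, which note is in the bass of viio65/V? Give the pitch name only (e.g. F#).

The applied chord viio65/V is rooted on D##: D##-F##-A#-C#.
The figure 65 means first inversion — the third is in the bass.

F##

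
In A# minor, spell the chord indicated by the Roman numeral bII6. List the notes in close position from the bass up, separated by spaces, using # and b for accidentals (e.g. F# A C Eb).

bII6 is the Neapolitan sixth — a major triad on the lowered second degree, here in its customary first inversion. In A# minor that root is B.
So the chord is B-D#-F#, a major triad.
With the 6 figure the chord is in first inversion; from the bass D# upward in close position it reads D#-F#-B.

D# F# B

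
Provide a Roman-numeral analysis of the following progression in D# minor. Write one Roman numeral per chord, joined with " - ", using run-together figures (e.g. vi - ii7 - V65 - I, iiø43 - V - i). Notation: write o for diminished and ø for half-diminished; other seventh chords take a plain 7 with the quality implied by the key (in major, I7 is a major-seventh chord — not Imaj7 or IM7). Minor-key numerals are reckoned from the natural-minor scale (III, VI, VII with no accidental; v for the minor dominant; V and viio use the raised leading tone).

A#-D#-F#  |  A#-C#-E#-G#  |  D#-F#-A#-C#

i64 - v7 - i7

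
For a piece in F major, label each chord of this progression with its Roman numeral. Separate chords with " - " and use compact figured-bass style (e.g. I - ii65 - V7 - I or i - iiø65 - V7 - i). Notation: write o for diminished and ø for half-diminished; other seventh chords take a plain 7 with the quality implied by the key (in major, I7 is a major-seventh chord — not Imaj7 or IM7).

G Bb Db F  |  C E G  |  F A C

iiø7 - V - I

G-Bb-Db-F: G with this quality isn't in the key; it's iiø7, borrowed from the parallel minor.
C-E-G has root C, degree 5 in F major, so V.
F-A-C: root F is the tonic; major triad there is I.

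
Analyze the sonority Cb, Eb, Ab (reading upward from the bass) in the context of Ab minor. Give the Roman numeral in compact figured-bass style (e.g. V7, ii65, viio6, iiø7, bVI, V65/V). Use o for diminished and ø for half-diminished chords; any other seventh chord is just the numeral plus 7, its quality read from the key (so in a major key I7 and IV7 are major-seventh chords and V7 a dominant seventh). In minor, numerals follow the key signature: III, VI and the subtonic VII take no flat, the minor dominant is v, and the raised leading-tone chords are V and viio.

Stacked in thirds the chord is Ab-Cb-Eb: a minor triad on Ab.
Ab is scale degree 1 in Ab minor, and a minor triad on that degree is written i.
With Cb in the bass the chord is in first inversion, so the figured bass is 6.

i6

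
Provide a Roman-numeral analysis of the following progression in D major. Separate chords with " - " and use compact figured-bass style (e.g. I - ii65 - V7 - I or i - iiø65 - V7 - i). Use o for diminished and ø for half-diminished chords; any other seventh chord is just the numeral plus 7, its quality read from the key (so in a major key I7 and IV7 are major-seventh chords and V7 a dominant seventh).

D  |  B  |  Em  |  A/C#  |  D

I - V/ii - ii - V6 - I

D: major triad on D = scale degree 1 → I.
B: chromatic; B is V of ii, so V/ii.
Em has root E, degree 2 in D major, so ii.
A/C#: major triad on A = scale degree 5 → V6.
D has root D, degree 1 in D major, so I.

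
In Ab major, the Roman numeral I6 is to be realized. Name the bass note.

C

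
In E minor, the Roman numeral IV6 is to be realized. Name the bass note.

IV in E minor has root A; the chord is A-C#-E.
The figure 6 means first inversion — the third is in the bass.

C#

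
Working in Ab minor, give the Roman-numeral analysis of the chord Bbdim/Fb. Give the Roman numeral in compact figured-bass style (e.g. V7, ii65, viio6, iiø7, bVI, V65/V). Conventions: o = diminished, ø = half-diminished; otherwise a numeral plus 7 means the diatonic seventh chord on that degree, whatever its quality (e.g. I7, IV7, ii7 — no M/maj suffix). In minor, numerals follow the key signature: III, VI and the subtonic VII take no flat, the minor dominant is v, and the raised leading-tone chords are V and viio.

iio64

The pitches Bb-Db-Fb form a diminished triad rooted on Bb.
In Ab minor, Bb is the supertonic; the diatonic diminished triad there is iio.
With Fb in the bass the chord is in second inversion, so the figured bass is 64.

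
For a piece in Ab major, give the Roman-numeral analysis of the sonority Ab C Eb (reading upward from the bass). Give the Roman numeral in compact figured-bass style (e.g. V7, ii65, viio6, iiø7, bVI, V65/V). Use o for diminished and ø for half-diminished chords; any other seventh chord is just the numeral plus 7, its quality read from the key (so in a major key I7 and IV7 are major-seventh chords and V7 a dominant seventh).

I

The pitches Ab-C-Eb form a major triad rooted on Ab.
In Ab major, Ab is the tonic; the diatonic major triad there is I.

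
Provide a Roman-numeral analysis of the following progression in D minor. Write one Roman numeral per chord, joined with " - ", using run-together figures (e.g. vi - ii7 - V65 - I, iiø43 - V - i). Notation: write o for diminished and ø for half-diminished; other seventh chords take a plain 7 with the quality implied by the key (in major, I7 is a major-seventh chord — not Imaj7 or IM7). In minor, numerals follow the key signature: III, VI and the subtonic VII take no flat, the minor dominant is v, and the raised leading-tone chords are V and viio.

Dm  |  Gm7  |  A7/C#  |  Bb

i - iv7 - V65 - VI

Dm: minor triad on D = scale degree 1 → i.
Gm7: root G is the subdominant; minor seventh chord there is iv7.
A7/C# has root A, degree 5 in D minor, so V65.
Bb: major triad on Bb = scale degree 6 → VI.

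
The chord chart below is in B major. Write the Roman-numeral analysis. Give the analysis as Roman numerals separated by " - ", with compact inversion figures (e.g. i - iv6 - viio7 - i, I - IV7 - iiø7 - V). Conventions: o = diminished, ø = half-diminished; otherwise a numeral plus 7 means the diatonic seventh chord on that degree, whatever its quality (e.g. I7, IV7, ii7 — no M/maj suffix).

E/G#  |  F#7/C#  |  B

IV6 - V43 - I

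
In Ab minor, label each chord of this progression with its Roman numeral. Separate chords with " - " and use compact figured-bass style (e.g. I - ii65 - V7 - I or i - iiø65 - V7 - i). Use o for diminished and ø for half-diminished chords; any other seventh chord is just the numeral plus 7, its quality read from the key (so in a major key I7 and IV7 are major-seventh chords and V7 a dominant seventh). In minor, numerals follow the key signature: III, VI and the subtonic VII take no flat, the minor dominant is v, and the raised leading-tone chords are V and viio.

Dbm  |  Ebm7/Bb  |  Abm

Dbm has root Db, degree 4 in Ab minor, so iv.
Ebm7/Bb has root Eb, degree 5 in Ab minor, so v43.
Abm: minor triad on Ab = scale degree 1 → i.

iv - v43 - i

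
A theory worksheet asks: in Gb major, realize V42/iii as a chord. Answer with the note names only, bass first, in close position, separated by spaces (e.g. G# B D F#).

Eb F A C

The slash means an applied dominant: we want the dominant of iii. In Gb major, iii is Bb minor, and its dominant is built on F.
Building a dominant seventh chord on F gives F-A-C-Eb.
The figured bass 42 indicates third inversion, placing the seventh (Eb) in the bass: Eb-F-A-C.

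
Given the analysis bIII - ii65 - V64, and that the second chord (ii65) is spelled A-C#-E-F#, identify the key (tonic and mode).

E major

The chord F#m7/A is a minor seventh chord rooted on F#; its label is ii65.
If F# is scale degree 2 and the mode makes that degree carry a minor seventh chord, the tonic is E and the mode is major.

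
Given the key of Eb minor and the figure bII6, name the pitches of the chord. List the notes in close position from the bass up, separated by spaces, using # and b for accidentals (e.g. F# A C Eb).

Ab Cb Fb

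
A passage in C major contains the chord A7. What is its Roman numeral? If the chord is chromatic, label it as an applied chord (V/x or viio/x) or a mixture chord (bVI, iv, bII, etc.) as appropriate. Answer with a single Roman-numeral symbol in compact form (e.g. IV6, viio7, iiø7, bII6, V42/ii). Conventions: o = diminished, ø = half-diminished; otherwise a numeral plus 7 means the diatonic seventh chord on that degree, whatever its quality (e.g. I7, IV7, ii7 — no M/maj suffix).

Stacked in thirds the chord is A-C#-E-G: a dominant seventh chord on A.
A is not a diatonic chord root with this quality in C major, but it lies a perfect fifth above D (ii), so the chord functions as an applied dominant of ii.

V7/ii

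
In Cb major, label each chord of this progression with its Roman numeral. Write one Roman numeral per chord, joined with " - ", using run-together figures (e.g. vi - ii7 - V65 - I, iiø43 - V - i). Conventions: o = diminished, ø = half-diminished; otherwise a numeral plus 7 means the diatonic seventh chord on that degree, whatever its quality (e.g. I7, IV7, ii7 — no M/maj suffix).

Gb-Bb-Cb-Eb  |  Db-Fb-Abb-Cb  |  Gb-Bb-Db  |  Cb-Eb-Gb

Gb-Bb-Cb-Eb: major seventh chord on Cb = scale degree 1 → I43.
Db-Fb-Abb-Cb: Db with this quality isn't in the key; it's iiø7, borrowed from the parallel minor.
Gb-Bb-Db: major triad on Gb = scale degree 5 → V.
Cb-Eb-Gb has root Cb, degree 1 in Cb major, so I.

I43 - iiø7 - V - I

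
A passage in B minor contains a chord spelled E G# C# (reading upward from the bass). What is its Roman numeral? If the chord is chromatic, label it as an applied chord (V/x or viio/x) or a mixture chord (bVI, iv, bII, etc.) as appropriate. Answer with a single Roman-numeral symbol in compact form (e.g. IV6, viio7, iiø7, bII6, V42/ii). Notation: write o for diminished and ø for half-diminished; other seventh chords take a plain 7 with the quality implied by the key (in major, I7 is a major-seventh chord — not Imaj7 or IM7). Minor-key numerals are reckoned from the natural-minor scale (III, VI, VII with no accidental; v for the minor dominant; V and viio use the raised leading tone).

The pitches C#-E-G# form a minor triad rooted on C#.
C# is the second degree of B minor. This is the minor supertonic, borrowed from the parallel major (the Dorian ii).
With E in the bass the chord is in first inversion, so the figured bass is 6.

ii6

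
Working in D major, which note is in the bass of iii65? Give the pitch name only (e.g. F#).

iii in D major has root F#; the chord is F#-A-C#-E.
The figure 65 means first inversion — the third is in the bass.

A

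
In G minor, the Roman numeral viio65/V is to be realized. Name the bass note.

The applied chord viio65/V is rooted on C#: C#-E-G-Bb.
The figure 65 means first inversion — the third is in the bass.

E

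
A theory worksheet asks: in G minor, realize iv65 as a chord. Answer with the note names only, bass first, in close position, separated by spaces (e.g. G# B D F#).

Eb G Bb C

In G minor, the subdominant is C, and the diatonic chord built there is a minor seventh chord.
That chord is spelled C-Eb-G-Bb.
The figured bass 65 indicates first inversion, placing the third (Eb) in the bass: Eb-G-Bb-C.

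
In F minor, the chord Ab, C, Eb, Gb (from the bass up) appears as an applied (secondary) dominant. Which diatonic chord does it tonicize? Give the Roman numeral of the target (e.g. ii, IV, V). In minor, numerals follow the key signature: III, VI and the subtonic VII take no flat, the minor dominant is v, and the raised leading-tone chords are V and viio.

VI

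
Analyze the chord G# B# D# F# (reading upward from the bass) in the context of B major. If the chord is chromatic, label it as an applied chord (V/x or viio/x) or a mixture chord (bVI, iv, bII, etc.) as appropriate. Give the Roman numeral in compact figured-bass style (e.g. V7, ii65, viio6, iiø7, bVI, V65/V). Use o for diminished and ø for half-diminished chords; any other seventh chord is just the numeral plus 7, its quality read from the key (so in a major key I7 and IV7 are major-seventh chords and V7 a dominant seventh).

V7/ii

Stacked in thirds the chord is G#-B#-D#-F#: a dominant seventh chord on G#.
G# is not a diatonic chord root with this quality in B major, but it lies a perfect fifth above C# (ii), so the chord functions as an applied dominant of ii.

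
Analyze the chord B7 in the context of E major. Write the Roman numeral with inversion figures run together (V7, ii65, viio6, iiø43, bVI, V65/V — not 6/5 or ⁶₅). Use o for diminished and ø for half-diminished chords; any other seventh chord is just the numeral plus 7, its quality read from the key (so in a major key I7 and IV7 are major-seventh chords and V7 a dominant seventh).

V7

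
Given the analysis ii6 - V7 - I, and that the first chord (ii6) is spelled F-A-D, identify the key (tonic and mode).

C major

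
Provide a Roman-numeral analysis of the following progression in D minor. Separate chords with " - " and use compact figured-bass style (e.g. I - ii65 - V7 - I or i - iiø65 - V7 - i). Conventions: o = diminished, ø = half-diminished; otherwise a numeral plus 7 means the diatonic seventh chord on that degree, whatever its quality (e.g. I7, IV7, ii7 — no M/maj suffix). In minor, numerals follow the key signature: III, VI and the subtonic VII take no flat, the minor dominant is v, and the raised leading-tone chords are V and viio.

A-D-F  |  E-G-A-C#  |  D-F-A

i64 - V43 - i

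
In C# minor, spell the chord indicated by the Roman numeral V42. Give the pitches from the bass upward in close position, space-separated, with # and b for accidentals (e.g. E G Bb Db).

In C# minor, the dominant is G#. The dominant is major (leading tone raised), so V is a dominant seventh chord.
Stacking thirds from G# gives G#-B#-D#-F#.
With the 42 figure the chord is in third inversion; from the bass F# upward in close position it reads F#-G#-B#-D#.

F# G# B# D#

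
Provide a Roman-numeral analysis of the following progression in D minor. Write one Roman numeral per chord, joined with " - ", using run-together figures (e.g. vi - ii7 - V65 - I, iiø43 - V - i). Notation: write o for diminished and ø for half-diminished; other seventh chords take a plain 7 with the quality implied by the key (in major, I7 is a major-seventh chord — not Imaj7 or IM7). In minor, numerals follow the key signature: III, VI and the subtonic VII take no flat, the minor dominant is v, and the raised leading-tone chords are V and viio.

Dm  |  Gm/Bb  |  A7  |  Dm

Dm: root D is the tonic; minor triad there is i.
Gm/Bb has root G, degree 4 in D minor, so iv6.
A7: root A is the dominant; dominant seventh chord there is V7.
Dm has root D, degree 1 in D minor, so i.

i - iv6 - V7 - i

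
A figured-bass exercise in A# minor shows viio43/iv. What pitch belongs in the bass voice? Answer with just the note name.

G#

The applied chord viio43/iv is rooted on C##: C##-E#-G#-B.
The figure 43 means second inversion — the fifth is in the bass.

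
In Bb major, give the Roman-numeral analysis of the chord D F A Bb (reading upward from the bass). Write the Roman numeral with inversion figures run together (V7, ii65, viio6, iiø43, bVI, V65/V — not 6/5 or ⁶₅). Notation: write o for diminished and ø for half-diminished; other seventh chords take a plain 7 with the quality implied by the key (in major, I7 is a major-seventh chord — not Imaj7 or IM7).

The pitches Bb-D-F-A form a major seventh chord rooted on Bb.
Bb is scale degree 1 in Bb major, and a major seventh chord on that degree is written I7.
With D in the bass the chord is in first inversion, so the figured bass is 65.

I65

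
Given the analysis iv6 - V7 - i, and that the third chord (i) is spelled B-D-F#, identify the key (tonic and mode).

B minor

The anchor chord is a minor triad on B, labeled i.
If B is scale degree 1 and the mode makes that degree carry a minor triad, the tonic is B and the mode is minor.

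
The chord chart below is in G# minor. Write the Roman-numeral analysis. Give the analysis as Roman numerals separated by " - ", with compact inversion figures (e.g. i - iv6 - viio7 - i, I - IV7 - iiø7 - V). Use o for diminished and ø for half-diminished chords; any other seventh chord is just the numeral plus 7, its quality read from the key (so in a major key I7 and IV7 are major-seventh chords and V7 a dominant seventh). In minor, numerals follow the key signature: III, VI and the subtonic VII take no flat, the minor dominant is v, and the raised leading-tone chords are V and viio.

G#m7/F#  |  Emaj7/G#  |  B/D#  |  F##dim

i42 - VI65 - III6 - viio

G#m7/F#: minor seventh chord on G# = scale degree 1 → i42.
Emaj7/G#: major seventh chord on E = scale degree 6 → VI65.
B/D# has root B, degree 3 in G# minor, so III6.
F##dim: root F## is the leading tone; diminished triad there is viio.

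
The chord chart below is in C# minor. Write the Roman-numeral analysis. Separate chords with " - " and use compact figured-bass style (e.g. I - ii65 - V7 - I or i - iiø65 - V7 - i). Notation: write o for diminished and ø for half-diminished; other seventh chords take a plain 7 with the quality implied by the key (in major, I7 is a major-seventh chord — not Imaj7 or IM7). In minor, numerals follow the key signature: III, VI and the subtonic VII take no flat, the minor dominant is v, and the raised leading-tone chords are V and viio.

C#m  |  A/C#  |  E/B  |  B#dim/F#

i - VI6 - III64 - viio64

C#m: minor triad on C# = scale degree 1 → i.
A/C# has root A, degree 6 in C# minor, so VI6.
E/B: major triad on E = scale degree 3 → III64.
B#dim/F#: root B# is the leading tone; diminished triad there is viio64.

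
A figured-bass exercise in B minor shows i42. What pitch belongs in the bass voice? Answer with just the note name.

A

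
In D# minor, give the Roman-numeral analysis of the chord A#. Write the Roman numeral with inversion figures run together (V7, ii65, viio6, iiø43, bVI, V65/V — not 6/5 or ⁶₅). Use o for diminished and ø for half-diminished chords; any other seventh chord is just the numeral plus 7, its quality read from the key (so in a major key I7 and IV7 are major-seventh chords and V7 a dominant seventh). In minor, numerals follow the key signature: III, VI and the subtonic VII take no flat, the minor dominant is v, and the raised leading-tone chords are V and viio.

V

The pitches A#-C##-E# form a major triad rooted on A#.
A# is scale degree 5 in D# minor, and a major triad on that degree is written V.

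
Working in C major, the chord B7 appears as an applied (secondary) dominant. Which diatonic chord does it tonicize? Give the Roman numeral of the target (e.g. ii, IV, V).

iii

The chord is a dominant seventh chord on B.
A dominant resolves down a perfect fifth: B → E. In C major, E is scale degree 3, i.e. iii.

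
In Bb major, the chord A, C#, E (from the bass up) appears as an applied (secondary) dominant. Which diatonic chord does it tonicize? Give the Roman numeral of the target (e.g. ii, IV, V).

iii

The chord is a major triad on A.
A dominant resolves down a perfect fifth: A → D. In Bb major, D is scale degree 3, i.e. iii.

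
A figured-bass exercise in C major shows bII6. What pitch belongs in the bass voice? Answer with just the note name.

F

bII in C major has root Db; the chord is Db-F-Ab.
The figure 6 means first inversion — the third is in the bass.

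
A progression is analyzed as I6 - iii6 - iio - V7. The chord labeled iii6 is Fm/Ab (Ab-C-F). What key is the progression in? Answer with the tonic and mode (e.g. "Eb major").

The chord Fm/Ab is a minor triad rooted on F; its label is iii6.
iii6 on F implies F is the mediant; that puts the tonic at Db, and the lowercase numeral fits major mode.

Db major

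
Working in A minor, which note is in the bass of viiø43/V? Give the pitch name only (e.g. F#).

A

The applied chord viiø43/V is rooted on D#: D#-F#-A-C#.
The figure 43 means second inversion — the fifth is in the bass.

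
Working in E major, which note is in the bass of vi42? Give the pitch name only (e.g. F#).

B

vi in E major has root C#; the chord is C#-E-G#-B.
The figure 42 means third inversion — the seventh is in the bass.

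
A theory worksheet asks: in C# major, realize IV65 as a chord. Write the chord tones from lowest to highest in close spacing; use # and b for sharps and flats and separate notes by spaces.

A# C# E# F#

In C# major, the subdominant is F#, and the diatonic chord built there is a major seventh chord.
Stacking thirds from F# gives F#-A#-C#-E#.
With the 65 figure the chord is in first inversion; from the bass A# upward in close position it reads A#-C#-E#-F#.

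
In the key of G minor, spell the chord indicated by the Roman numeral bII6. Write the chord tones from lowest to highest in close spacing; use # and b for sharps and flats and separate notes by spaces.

C Eb Ab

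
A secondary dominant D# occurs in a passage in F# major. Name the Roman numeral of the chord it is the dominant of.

The chord is a major triad on D#.
A dominant resolves down a perfect fifth: D# → G#. In F# major, G# is scale degree 2, i.e. ii.

ii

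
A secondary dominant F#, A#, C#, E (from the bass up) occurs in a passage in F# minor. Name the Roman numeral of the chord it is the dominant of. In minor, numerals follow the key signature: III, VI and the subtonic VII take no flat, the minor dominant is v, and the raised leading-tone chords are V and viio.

iv

The chord is a dominant seventh chord on F#.
A dominant resolves down a perfect fifth: F# → B. In F# minor, B is scale degree 4, i.e. iv.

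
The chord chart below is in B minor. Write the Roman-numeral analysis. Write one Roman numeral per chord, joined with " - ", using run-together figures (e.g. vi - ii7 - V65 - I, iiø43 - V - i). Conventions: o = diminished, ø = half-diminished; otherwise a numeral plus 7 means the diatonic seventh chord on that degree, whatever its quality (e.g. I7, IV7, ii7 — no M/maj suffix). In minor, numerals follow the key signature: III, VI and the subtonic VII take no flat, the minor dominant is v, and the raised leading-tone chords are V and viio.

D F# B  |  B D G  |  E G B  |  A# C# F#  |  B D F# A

i6 - VI6 - iv - V6 - i7

D-F#-B has root B, degree 1 in B minor, so i6.
B-D-G: root G is the submediant; major triad there is VI6.
E-G-B: root E is the subdominant; minor triad there is iv.
A#-C#-F#: major triad on F# = scale degree 5 → V6.
B-D-F#-A: root B is the tonic; minor seventh chord there is i7.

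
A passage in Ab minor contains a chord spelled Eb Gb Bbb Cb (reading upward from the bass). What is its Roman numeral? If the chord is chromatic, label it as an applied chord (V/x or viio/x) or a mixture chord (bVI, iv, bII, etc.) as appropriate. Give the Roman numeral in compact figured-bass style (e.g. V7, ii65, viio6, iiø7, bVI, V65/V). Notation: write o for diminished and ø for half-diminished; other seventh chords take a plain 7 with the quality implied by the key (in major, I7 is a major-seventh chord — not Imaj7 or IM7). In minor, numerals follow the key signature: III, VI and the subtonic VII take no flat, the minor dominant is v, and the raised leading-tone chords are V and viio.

V65/VI

The pitches Cb-Eb-Gb-Bbb form a dominant seventh chord rooted on Cb.
Cb is not a diatonic chord root with this quality in Ab minor, but it lies a perfect fifth above Fb (VI), so the chord functions as an applied dominant of VI.
With Eb in the bass the chord is in first inversion, so the figured bass is 65.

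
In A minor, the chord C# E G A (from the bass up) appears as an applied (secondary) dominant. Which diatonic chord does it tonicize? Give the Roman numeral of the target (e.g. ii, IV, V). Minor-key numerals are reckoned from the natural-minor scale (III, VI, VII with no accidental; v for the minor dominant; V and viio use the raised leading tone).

iv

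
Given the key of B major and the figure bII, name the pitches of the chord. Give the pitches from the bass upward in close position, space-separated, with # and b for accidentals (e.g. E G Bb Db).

Scale degree 2 in B major is C#; lowering it a half step gives C. bII is the Neapolitan chord — a major triad on the lowered second degree.
So the chord is C-E-G, a major triad.

C E G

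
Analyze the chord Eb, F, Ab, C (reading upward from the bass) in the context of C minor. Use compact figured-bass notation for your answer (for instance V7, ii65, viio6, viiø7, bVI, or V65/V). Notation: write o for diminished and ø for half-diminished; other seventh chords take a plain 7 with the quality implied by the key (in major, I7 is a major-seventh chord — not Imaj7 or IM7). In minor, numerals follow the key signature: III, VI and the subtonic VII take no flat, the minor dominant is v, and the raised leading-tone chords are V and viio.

Stacked in thirds the chord is F-Ab-C-Eb: a minor seventh chord on F.
F is scale degree 4 in C minor, and a minor seventh chord on that degree is written iv7.
With Eb in the bass the chord is in third inversion, so the figured bass is 42.

iv42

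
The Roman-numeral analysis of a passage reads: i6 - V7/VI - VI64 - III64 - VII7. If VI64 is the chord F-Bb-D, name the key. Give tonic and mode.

VI64 is given as F-Bb-D — a major triad with root Bb.
VI64 on Bb implies Bb is the submediant; that puts the tonic at D, and the uppercase numeral fits minor mode.

D minor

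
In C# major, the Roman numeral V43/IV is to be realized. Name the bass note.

The applied chord V43/IV is rooted on C#: C#-E#-G#-B.
The figure 43 means second inversion — the fifth is in the bass.

G#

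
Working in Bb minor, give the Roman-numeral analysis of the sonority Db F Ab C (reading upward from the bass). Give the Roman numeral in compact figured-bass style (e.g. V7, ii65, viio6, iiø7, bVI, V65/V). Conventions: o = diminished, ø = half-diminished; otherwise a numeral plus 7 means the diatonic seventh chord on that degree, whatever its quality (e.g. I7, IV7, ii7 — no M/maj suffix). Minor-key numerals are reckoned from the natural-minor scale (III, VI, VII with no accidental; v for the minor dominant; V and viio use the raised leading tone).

III7

The pitches Db-F-Ab-C form a major seventh chord rooted on Db.
Db is scale degree 3 in Bb minor, and a major seventh chord on that degree is written III7.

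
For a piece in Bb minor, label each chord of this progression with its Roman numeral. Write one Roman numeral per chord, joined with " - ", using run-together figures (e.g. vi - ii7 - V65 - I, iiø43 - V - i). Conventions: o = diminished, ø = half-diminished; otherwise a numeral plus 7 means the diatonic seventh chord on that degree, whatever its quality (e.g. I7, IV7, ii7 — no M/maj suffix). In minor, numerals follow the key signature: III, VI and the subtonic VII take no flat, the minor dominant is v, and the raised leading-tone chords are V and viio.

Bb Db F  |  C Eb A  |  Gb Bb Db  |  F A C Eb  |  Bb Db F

i - viio6 - VI - V7 - i

Bb-Db-F: root Bb is the tonic; minor triad there is i.
C-Eb-A has root A, degree 7 in Bb minor, so viio6.
Gb-Bb-Db has root Gb, degree 6 in Bb minor, so VI.
F-A-C-Eb: root F is the dominant; dominant seventh chord there is V7.
Bb-Db-F: minor triad on Bb = scale degree 1 → i.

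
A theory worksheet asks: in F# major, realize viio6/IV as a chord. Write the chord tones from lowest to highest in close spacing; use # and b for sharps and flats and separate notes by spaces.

C# E A#

viio6/IV is a secondary leading-tone chord. The target IV is B in F# major; the applied chord is rooted a semitone below, on A#.
Building a diminished triad on A# gives A#-C#-E.
The figured bass 6 indicates first inversion, placing the third (C#) in the bass: C#-E-A#.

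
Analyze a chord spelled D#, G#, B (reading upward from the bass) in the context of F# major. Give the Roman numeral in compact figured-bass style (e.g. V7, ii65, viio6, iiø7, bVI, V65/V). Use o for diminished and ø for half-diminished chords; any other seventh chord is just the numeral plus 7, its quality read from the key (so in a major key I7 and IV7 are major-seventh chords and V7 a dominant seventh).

Stacked in thirds the chord is G#-B-D#: a minor triad on G#.
In F# major, G# is the supertonic; the diatonic minor triad there is ii.
With D# in the bass the chord is in second inversion, so the figured bass is 64.

ii64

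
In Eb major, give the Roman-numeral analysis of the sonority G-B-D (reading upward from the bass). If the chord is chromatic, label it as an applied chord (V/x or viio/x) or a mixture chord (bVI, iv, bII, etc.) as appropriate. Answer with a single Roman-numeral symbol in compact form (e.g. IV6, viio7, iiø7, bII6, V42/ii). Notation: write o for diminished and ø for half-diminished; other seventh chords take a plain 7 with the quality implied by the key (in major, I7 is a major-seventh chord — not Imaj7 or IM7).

V/vi

Stacked in thirds the chord is G-B-D: a major triad on G.
G is not a diatonic chord root with this quality in Eb major, but it lies a perfect fifth above C (vi), so the chord functions as an applied dominant of vi.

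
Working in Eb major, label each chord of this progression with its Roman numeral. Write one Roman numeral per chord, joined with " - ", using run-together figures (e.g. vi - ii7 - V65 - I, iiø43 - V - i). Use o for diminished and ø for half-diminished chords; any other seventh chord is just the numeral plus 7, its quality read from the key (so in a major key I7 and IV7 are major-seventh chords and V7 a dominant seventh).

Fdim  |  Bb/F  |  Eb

Fdim is non-diatonic — iio, a mixture chord from Eb minor.
Bb/F: root Bb is the dominant; major triad there is V64.
Eb: root Eb is the tonic; major triad there is I.

iio - V64 - I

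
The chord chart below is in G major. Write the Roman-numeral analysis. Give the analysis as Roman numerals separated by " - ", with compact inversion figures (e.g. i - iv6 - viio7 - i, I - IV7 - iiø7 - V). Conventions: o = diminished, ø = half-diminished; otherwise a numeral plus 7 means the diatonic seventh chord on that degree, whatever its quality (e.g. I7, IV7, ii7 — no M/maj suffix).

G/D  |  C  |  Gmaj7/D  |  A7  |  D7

G/D: major triad on G = scale degree 1 → I64.
C: major triad on C = scale degree 4 → IV.
Gmaj7/D: root G is the tonic; major seventh chord there is I43.
A7 is the secondary dominant of V (dominant seventh chord on A): V7/V.
D7: root D is the dominant; dominant seventh chord there is V7.

I64 - IV - I43 - V7/V - V7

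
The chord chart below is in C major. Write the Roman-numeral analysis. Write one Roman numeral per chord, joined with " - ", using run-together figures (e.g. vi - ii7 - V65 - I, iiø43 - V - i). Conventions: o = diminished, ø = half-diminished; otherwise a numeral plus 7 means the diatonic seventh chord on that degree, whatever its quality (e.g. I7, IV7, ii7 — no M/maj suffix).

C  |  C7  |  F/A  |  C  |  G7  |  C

C has root C, degree 1 in C major, so I.
C7: a dominant seventh chord on C, the applied dominant of IV → V7/IV.
F/A: root F is the subdominant; major triad there is IV6.
C has root C, degree 1 in C major, so I.
G7: root G is the dominant; dominant seventh chord there is V7.
C has root C, degree 1 in C major, so I.

I - V7/IV - IV6 - I - V7 - I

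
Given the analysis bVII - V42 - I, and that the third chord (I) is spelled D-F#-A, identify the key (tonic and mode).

I is given as D-F#-A — a major triad with root D.
If D is scale degree 1 and the mode makes that degree carry a major triad, the tonic is D and the mode is major.

D major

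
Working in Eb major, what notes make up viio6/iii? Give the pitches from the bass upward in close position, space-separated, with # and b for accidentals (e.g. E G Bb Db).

A C F#

viio6/iii is a secondary leading-tone chord. The target iii is G in Eb major; the applied chord is rooted a semitone below, on F#.
Building a diminished triad on F# gives F#-A-C.
The figured bass 6 indicates first inversion, placing the third (A) in the bass: A-C-F#.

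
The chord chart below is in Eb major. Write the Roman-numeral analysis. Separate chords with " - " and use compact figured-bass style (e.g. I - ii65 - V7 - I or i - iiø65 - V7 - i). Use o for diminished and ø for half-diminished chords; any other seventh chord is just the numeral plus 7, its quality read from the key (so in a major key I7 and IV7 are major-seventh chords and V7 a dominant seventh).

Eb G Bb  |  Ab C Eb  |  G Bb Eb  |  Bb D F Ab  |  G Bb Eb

I - IV - I6 - V7 - I6

Eb-G-Bb: major triad on Eb = scale degree 1 → I.
Ab-C-Eb has root Ab, degree 4 in Eb major, so IV.
G-Bb-Eb: root Eb is the tonic; major triad there is I6.
Bb-D-F-Ab: root Bb is the dominant; dominant seventh chord there is V7.
G-Bb-Eb has root Eb, degree 1 in Eb major, so I6.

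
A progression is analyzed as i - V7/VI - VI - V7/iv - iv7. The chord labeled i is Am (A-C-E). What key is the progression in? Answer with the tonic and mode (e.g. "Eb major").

The anchor chord is a minor triad on A, labeled i.
If A is scale degree 1 and the mode makes that degree carry a minor triad, the tonic is A and the mode is minor.

A minor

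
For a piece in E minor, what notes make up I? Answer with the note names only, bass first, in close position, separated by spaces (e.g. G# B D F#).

Scale degree 1 in E minor is E; here the chord built on it is altered to a major triad. I is the major tonic (Picardy third), borrowed from the parallel major.
So the chord is E-G#-B.

E G# B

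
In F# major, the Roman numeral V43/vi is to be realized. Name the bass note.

E#

The applied chord V43/vi is rooted on A#: A#-C##-E#-G#.
The figure 43 means second inversion — the fifth is in the bass.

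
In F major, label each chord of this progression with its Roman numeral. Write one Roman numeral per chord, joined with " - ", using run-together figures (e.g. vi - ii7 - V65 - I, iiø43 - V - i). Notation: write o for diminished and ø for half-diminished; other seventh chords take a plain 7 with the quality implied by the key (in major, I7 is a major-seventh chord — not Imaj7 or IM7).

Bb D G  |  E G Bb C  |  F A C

ii6 - V65 - I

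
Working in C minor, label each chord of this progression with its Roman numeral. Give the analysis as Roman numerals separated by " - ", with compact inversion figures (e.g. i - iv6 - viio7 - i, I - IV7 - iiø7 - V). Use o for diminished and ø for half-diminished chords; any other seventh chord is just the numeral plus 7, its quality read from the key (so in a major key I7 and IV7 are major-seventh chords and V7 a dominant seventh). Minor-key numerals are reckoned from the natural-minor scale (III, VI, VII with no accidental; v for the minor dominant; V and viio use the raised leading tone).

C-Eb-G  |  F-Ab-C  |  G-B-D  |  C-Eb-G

i - iv - V - i

C-Eb-G has root C, degree 1 in C minor, so i.
F-Ab-C: minor triad on F = scale degree 4 → iv.
G-B-D has root G, degree 5 in C minor, so V.
C-Eb-G: root C is the tonic; minor triad there is i.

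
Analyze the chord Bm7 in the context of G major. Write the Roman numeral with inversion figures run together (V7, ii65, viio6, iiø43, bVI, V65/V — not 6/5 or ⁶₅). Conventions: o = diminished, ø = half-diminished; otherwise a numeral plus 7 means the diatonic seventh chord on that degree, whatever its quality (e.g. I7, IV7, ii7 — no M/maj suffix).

The pitches B-D-F#-A form a minor seventh chord rooted on B.
B is scale degree 3 in G major, and a minor seventh chord on that degree is written iii7.

iii7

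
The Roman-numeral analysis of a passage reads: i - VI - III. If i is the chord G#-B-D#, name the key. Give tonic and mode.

G# minor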